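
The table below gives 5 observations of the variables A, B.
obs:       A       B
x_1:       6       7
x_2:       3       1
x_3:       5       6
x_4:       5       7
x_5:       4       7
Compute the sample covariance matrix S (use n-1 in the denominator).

Step 1 — column means:
  mean(A) = (6 + 3 + 5 + 5 + 4) / 5 = 23/5 = 4.6
  mean(B) = (7 + 1 + 6 + 7 + 7) / 5 = 28/5 = 5.6

Step 2 — sample covariance S[i,j] = (1/(n-1)) · Σ_k (x_{k,i} - mean_i) · (x_{k,j} - mean_j), with n-1 = 4.
  S[A,A] = ((1.4)·(1.4) + (-1.6)·(-1.6) + (0.4)·(0.4) + (0.4)·(0.4) + (-0.6)·(-0.6)) / 4 = 5.2/4 = 1.3
  S[A,B] = ((1.4)·(1.4) + (-1.6)·(-4.6) + (0.4)·(0.4) + (0.4)·(1.4) + (-0.6)·(1.4)) / 4 = 9.2/4 = 2.3
  S[B,B] = ((1.4)·(1.4) + (-4.6)·(-4.6) + (0.4)·(0.4) + (1.4)·(1.4) + (1.4)·(1.4)) / 4 = 27.2/4 = 6.8

S is symmetric (S[j,i] = S[i,j]). Assembling:

S = [[1.3, 2.3],
 [2.3, 6.8]]


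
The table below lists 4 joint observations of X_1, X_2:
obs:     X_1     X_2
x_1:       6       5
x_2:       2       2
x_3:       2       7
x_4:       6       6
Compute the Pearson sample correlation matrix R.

Step 1 — column means:
  mean(X_1) = (6 + 2 + 2 + 6) / 4 = 16/4 = 4
  mean(X_2) = (5 + 2 + 7 + 6) / 4 = 20/4 = 5

Step 2 — sample variances and covariances s[i,j] = (1/(n-1)) · Σ_k (x_{k,i} - mean_i) · (x_{k,j} - mean_j), with n-1 = 3:
  s[X_1,X_1] = ((2)·(2) + (-2)·(-2) + (-2)·(-2) + (2)·(2)) / 3 = 16/3 = 5.3333
  s[X_1,X_2] = ((2)·(0) + (-2)·(-3) + (-2)·(2) + (2)·(1)) / 3 = 4/3 = 1.3333
  s[X_2,X_2] = ((0)·(0) + (-3)·(-3) + (2)·(2) + (1)·(1)) / 3 = 14/3 = 4.6667
  Sample standard deviations s_i = √(s[i,i]):
  s(X_1) = √(5.3333) = 2.3094
  s(X_2) = √(4.6667) = 2.1602

Step 3 — r_{ij} = s_{ij} / (s_i · s_j):
  r[X_1,X_1] = 1 (diagonal).
  r[X_1,X_2] = 1.3333 / (2.3094 · 2.1602) = 1.3333 / 4.9889 = 0.2673
  r[X_2,X_2] = 1 (diagonal).

R is symmetric with unit diagonal. Assembling:

R = [[1, 0.2673],
 [0.2673, 1]]


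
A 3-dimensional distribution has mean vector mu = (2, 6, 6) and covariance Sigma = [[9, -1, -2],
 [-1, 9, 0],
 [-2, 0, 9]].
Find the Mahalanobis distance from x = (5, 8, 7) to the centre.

Step 1 — centre the observation: (x - mu) = (3, 2, 1).

Step 2 — invert Sigma (cofactor / det for 3×3, or solve directly):
  Sigma^{-1} = [[0.1184, 0.0132, 0.0263],
 [0.0132, 0.1126, 0.0029],
 [0.0263, 0.0029, 0.117]].

Step 3 — form the quadratic (x - mu)^T · Sigma^{-1} · (x - mu):
  Sigma^{-1} · (x - mu) = (0.4079, 0.2675, 0.2018).
  (x - mu)^T · [Sigma^{-1} · (x - mu)] = (3)·(0.4079) + (2)·(0.2675) + (1)·(0.2018) = 1.9605.

Step 4 — take square root: d = √(1.9605) ≈ 1.4002.

d(x, mu) = √(1.9605) ≈ 1.4002


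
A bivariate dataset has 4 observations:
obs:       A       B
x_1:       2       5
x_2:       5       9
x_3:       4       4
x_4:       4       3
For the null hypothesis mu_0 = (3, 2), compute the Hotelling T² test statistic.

Step 1 — sample mean vector:
  mean(A) = (2 + 5 + 4 + 4) / 4 = 15/4 = 3.75
  mean(B) = (5 + 9 + 4 + 3) / 4 = 21/4 = 5.25
  x̄ = (3.75, 5.25),  deviation x̄ - mu_0 = (3.75, 5.25) - (3, 2) = (0.75, 3.25).

Step 2 — sample covariance matrix, S[i,j] = (1/(n-1)) · Σ_k (x_{k,i} - mean_i) · (x_{k,j} - mean_j), divisor n-1 = 3:
  S[A,A] = ((-1.75)·(-1.75) + (1.25)·(1.25) + (0.25)·(0.25) + (0.25)·(0.25)) / 3 = 4.75/3 = 1.5833
  S[A,B] = ((-1.75)·(-0.25) + (1.25)·(3.75) + (0.25)·(-1.25) + (0.25)·(-2.25)) / 3 = 4.25/3 = 1.4167
  S[B,B] = ((-0.25)·(-0.25) + (3.75)·(3.75) + (-1.25)·(-1.25) + (-2.25)·(-2.25)) / 3 = 20.75/3 = 6.9167
  S = [[1.5833, 1.4167],
 [1.4167, 6.9167]].

Step 3 — invert S. det(S) = 1.5833·6.9167 - (1.4167)² = 8.9444.
  S^{-1} = (1/det) · [[d, -b], [-b, a]] = [[0.7733, -0.1584],
 [-0.1584, 0.177]].

Step 4 — quadratic form (x̄ - mu_0)^T · S^{-1} · (x̄ - mu_0):
  S^{-1} · (x̄ - mu_0) = (0.0652, 0.4565),
  (x̄ - mu_0)^T · [...] = (0.75)·(0.0652) + (3.25)·(0.4565) = 1.5326.

Step 5 — scale by n: T² = 4 · 1.5326 = 6.1304.

T² ≈ 6.1304


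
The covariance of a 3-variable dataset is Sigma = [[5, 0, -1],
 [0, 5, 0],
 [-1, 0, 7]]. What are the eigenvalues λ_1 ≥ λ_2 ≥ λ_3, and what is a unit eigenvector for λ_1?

Step 1 — characteristic polynomial p(λ) = det(λI - Sigma) = λ³ - tr·λ² + c_1·λ - det, where tr = trace, c_1 = sum of the principal 2×2 minors, det = det(Sigma):
  tr = 5 + 5 + 7 = 17,
  c_1 = (5·5 - (0)²) + (5·7 - (-1)²) + (5·7 - (0)²) = 25 + 34 + 35 = 94,
  det = 5·(5·7 - (0)²) - (0)·((0)·7 - (0)·(-1)) + (-1)·((0)·(0) - 5·(-1)) = 5·(35) - (0)·(0) + (-1)·(5) = 170.
  So p(λ) = λ³ - 17λ² + 94λ - 170.
Step 2 — look for an integer root (rational root theorem: any rational root is an integer divisor of 170). Testing λ = 5:
  p(5) = 125 - 425 + 470 - 170 = 0  ✓
  Dividing out (λ - 5): p(λ) = (λ - 5)(λ² - 12λ + 34).
Step 3 — remaining eigenvalues from the quadratic λ² - 12λ + 34 = 0:
  Δ = 12² - 4·34 = 144 - 136 = 8,  λ = (12 ± √8)/2 = (12 ± 2.8284)/2 ≈ 7.4142 or 4.5858.
  Sorted: λ_1 = 7.4142,  λ_2 = 5,  λ_3 = 4.5858  (check: sum = 17 = tr ✓).

Step 4 — unit eigenvector for λ_1 ≈ 7.4142: v spans the null space of (Sigma - λ_1 I), whose rows are
  r_1 = (-2.4142, 0, -1),  r_2 = (0, -2.4142, 0),  r_3 = (-1, 0, -0.4142).
  v is orthogonal to every row, so take v ∝ r_1 × r_2 = ((0)·(0) - (-1)·(-2.4142), (-1)·(0) - (-2.4142)·(0), (-2.4142)·(-2.4142) - (0)·(0)) ≈ (-2.4142, 0, 5.8284).
  Rescale (multiply by -1 so the first nonzero entry is positive): u = (2.4142, 0, -5.8284).
  ||u|| = √((2.4142)² + (0)² + (-5.8284)²) = √(39.799) ≈ 6.3086,  v_1 = u/||u|| ≈ (0.3827, 0, -0.9239) (||v_1|| = 1).

λ_1 = 7.4142,  λ_2 = 5,  λ_3 = 4.5858;  v_1 ≈ (0.3827, 0, -0.9239)


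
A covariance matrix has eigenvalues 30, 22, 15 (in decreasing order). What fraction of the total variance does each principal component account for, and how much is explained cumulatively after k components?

Step 1 — total variance = trace(Sigma) = Σ λ_i = 30 + 22 + 15 = 67.

Step 2 — fraction explained by component i = λ_i / Σ λ:
  PC1: 30/67 = 0.4478
  PC2: 22/67 = 0.3284
  PC3: 15/67 = 0.2239

Step 3 — cumulative fraction after k components = (λ_1 + ... + λ_k) / Σ λ:
  k = 1: 30/67 = 0.4478
  k = 2: (30 + 22)/67 = 52/67 = 0.7761
  k = 3: (30 + 22 + 15)/67 = 67/67 = 1

Summary (fraction, with percent):

explained: PC1 0.4478 (44.78%), PC2 0.3284 (32.84%), PC3 0.2239 (22.39%);  cumulative: 0.4478, 0.7761, 1


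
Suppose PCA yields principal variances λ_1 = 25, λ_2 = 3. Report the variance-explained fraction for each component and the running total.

Step 1 — total variance = trace(Sigma) = Σ λ_i = 25 + 3 = 28.

Step 2 — fraction explained by component i = λ_i / Σ λ:
  PC1: 25/28 = 0.8929
  PC2: 3/28 = 0.1071

Step 3 — cumulative fraction after k components = (λ_1 + ... + λ_k) / Σ λ:
  k = 1: 25/28 = 0.8929
  k = 2: (25 + 3)/28 = 28/28 = 1

Summary (fraction, with percent):

explained: PC1 0.8929 (89.29%), PC2 0.1071 (10.71%);  cumulative: 0.8929, 1


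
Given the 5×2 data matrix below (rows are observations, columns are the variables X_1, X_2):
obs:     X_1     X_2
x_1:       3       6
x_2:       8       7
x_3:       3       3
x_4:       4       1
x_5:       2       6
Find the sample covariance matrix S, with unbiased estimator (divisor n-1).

Step 1 — column means:
  mean(X_1) = (3 + 8 + 3 + 4 + 2) / 5 = 20/5 = 4
  mean(X_2) = (6 + 7 + 3 + 1 + 6) / 5 = 23/5 = 4.6

Step 2 — sample covariance S[i,j] = (1/(n-1)) · Σ_k (x_{k,i} - mean_i) · (x_{k,j} - mean_j), with n-1 = 4.
  S[X_1,X_1] = ((-1)·(-1) + (4)·(4) + (-1)·(-1) + (0)·(0) + (-2)·(-2)) / 4 = 22/4 = 5.5
  S[X_1,X_2] = ((-1)·(1.4) + (4)·(2.4) + (-1)·(-1.6) + (0)·(-3.6) + (-2)·(1.4)) / 4 = 7/4 = 1.75
  S[X_2,X_2] = ((1.4)·(1.4) + (2.4)·(2.4) + (-1.6)·(-1.6) + (-3.6)·(-3.6) + (1.4)·(1.4)) / 4 = 25.2/4 = 6.3

S is symmetric (S[j,i] = S[i,j]). Assembling:

S = [[5.5, 1.75],
 [1.75, 6.3]]


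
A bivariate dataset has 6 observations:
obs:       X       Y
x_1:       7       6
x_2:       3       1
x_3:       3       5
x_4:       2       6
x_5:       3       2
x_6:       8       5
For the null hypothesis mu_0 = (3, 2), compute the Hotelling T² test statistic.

Step 1 — sample mean vector:
  mean(X) = (7 + 3 + 3 + 2 + 3 + 8) / 6 = 26/6 = 4.3333
  mean(Y) = (6 + 1 + 5 + 6 + 2 + 5) / 6 = 25/6 = 4.1667
  x̄ = (4.3333, 4.1667),  deviation x̄ - mu_0 = (4.3333, 4.1667) - (3, 2) = (1.3333, 2.1667).

Step 2 — sample covariance matrix, S[i,j] = (1/(n-1)) · Σ_k (x_{k,i} - mean_i) · (x_{k,j} - mean_j), divisor n-1 = 5:
  S[X,X] = ((2.6667)·(2.6667) + (-1.3333)·(-1.3333) + (-1.3333)·(-1.3333) + (-2.3333)·(-2.3333) + (-1.3333)·(-1.3333) + (3.6667)·(3.6667)) / 5 = 31.3333/5 = 6.2667
  S[X,Y] = ((2.6667)·(1.8333) + (-1.3333)·(-3.1667) + (-1.3333)·(0.8333) + (-2.3333)·(1.8333) + (-1.3333)·(-2.1667) + (3.6667)·(0.8333)) / 5 = 9.6667/5 = 1.9333
  S[Y,Y] = ((1.8333)·(1.8333) + (-3.1667)·(-3.1667) + (0.8333)·(0.8333) + (1.8333)·(1.8333) + (-2.1667)·(-2.1667) + (0.8333)·(0.8333)) / 5 = 22.8333/5 = 4.5667
  S = [[6.2667, 1.9333],
 [1.9333, 4.5667]].

Step 3 — invert S. det(S) = 6.2667·4.5667 - (1.9333)² = 24.88.
  S^{-1} = (1/det) · [[d, -b], [-b, a]] = [[0.1835, -0.0777],
 [-0.0777, 0.2519]].

Step 4 — quadratic form (x̄ - mu_0)^T · S^{-1} · (x̄ - mu_0):
  S^{-1} · (x̄ - mu_0) = (0.0764, 0.4421),
  (x̄ - mu_0)^T · [...] = (1.3333)·(0.0764) + (2.1667)·(0.4421) = 1.0598.

Step 5 — scale by n: T² = 6 · 1.0598 = 6.3585.

T² ≈ 6.3585


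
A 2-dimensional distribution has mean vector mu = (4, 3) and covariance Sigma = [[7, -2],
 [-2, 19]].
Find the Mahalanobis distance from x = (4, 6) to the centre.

Step 1 — centre the observation: (x - mu) = (0, 3).

Step 2 — invert Sigma. det(Sigma) = 7·19 - (-2)² = 129.
  Sigma^{-1} = (1/det) · [[d, -b], [-b, a]] = [[0.1473, 0.0155],
 [0.0155, 0.0543]].

Step 3 — form the quadratic (x - mu)^T · Sigma^{-1} · (x - mu):
  Sigma^{-1} · (x - mu) = (0.0465, 0.1628).
  (x - mu)^T · [Sigma^{-1} · (x - mu)] = (0)·(0.0465) + (3)·(0.1628) = 0.4884.

Step 4 — take square root: d = √(0.4884) ≈ 0.6988.

d(x, mu) = √(0.4884) ≈ 0.6988


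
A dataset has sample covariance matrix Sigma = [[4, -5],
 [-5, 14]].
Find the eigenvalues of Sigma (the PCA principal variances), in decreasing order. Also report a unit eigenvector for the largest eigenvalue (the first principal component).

Step 1 — characteristic polynomial of 2×2 Sigma:
  det(Sigma - λI) = λ² - trace · λ + det = 0.
  trace = 4 + 14 = 18, det = 4·14 - (-5)² = 31.
Step 2 — discriminant:
  Δ = trace² - 4·det = 324 - 124 = 200.
Step 3 — eigenvalues:
  λ = (trace ± √Δ)/2 = (18 ± 14.1421)/2,
  λ_1 = 16.0711,  λ_2 = 1.9289.

Step 4 — unit eigenvector for λ_1: solve (Sigma - λ_1 I)v = 0. First row:
  (4 - 16.0711)·v_x + (-5)·v_y = 0, i.e. (-12.0711)·v_x + (-5)·v_y = 0,
  so v ∝ (b, λ_1 - a) = (-5, 12.0711); multiply by -1 so the first entry is positive: u = (5, -12.0711).
  ||u|| = √((5)² + (-12.0711)²) = √(170.7107) ≈ 13.0656,
  v_1 = u/||u|| ≈ (0.3827, -0.9239) (||v_1|| = 1).

λ_1 = 16.0711,  λ_2 = 1.9289;  v_1 ≈ (0.3827, -0.9239)


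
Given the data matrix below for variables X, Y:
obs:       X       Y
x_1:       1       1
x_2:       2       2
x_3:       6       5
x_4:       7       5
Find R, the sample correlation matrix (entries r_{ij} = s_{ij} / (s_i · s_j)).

Step 1 — column means:
  mean(X) = (1 + 2 + 6 + 7) / 4 = 16/4 = 4
  mean(Y) = (1 + 2 + 5 + 5) / 4 = 13/4 = 3.25

Step 2 — sample variances and covariances s[i,j] = (1/(n-1)) · Σ_k (x_{k,i} - mean_i) · (x_{k,j} - mean_j), with n-1 = 3:
  s[X,X] = ((-3)·(-3) + (-2)·(-2) + (2)·(2) + (3)·(3)) / 3 = 26/3 = 8.6667
  s[X,Y] = ((-3)·(-2.25) + (-2)·(-1.25) + (2)·(1.75) + (3)·(1.75)) / 3 = 18/3 = 6
  s[Y,Y] = ((-2.25)·(-2.25) + (-1.25)·(-1.25) + (1.75)·(1.75) + (1.75)·(1.75)) / 3 = 12.75/3 = 4.25
  Sample standard deviations s_i = √(s[i,i]):
  s(X) = √(8.6667) = 2.9439
  s(Y) = √(4.25) = 2.0616

Step 3 — r_{ij} = s_{ij} / (s_i · s_j):
  r[X,X] = 1 (diagonal).
  r[X,Y] = 6 / (2.9439 · 2.0616) = 6 / 6.069 = 0.9886
  r[Y,Y] = 1 (diagonal).

R is symmetric with unit diagonal. Assembling:

R = [[1, 0.9886],
 [0.9886, 1]]


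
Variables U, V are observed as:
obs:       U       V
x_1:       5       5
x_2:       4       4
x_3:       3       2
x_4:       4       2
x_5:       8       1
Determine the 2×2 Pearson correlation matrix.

Step 1 — column means:
  mean(U) = (5 + 4 + 3 + 4 + 8) / 5 = 24/5 = 4.8
  mean(V) = (5 + 4 + 2 + 2 + 1) / 5 = 14/5 = 2.8

Step 2 — sample variances and covariances s[i,j] = (1/(n-1)) · Σ_k (x_{k,i} - mean_i) · (x_{k,j} - mean_j), with n-1 = 4:
  s[U,U] = ((0.2)·(0.2) + (-0.8)·(-0.8) + (-1.8)·(-1.8) + (-0.8)·(-0.8) + (3.2)·(3.2)) / 4 = 14.8/4 = 3.7
  s[U,V] = ((0.2)·(2.2) + (-0.8)·(1.2) + (-1.8)·(-0.8) + (-0.8)·(-0.8) + (3.2)·(-1.8)) / 4 = -4.2/4 = -1.05
  s[V,V] = ((2.2)·(2.2) + (1.2)·(1.2) + (-0.8)·(-0.8) + (-0.8)·(-0.8) + (-1.8)·(-1.8)) / 4 = 10.8/4 = 2.7
  Sample standard deviations s_i = √(s[i,i]):
  s(U) = √(3.7) = 1.9235
  s(V) = √(2.7) = 1.6432

Step 3 — r_{ij} = s_{ij} / (s_i · s_j):
  r[U,U] = 1 (diagonal).
  r[U,V] = -1.05 / (1.9235 · 1.6432) = -1.05 / 3.1607 = -0.3322
  r[V,V] = 1 (diagonal).

R is symmetric with unit diagonal. Assembling:

R = [[1, -0.3322],
 [-0.3322, 1]]


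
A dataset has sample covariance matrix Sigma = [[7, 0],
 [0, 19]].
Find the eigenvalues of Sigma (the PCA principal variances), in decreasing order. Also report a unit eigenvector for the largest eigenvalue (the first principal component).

Step 1 — characteristic polynomial of 2×2 Sigma:
  det(Sigma - λI) = λ² - trace · λ + det = 0.
  trace = 7 + 19 = 26, det = 7·19 - (0)² = 133.
Step 2 — discriminant:
  Δ = trace² - 4·det = 676 - 532 = 144.
Step 3 — eigenvalues:
  λ = (trace ± √Δ)/2 = (26 ± 12)/2,
  λ_1 = 19,  λ_2 = 7.

Step 4 — unit eigenvector for λ_1: Sigma is diagonal, so its eigenvectors are the coordinate axes. λ_1 = 19 is the diagonal entry on the second coordinate axis, hence
  v_1 = (0, 1) (||v_1|| = 1).

λ_1 = 19,  λ_2 = 7;  v_1 ≈ (0, 1)


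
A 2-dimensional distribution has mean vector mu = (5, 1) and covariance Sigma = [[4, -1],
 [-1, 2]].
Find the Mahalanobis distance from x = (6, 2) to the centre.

Step 1 — centre the observation: (x - mu) = (1, 1).

Step 2 — invert Sigma. det(Sigma) = 4·2 - (-1)² = 7.
  Sigma^{-1} = (1/det) · [[d, -b], [-b, a]] = [[0.2857, 0.1429],
 [0.1429, 0.5714]].

Step 3 — form the quadratic (x - mu)^T · Sigma^{-1} · (x - mu):
  Sigma^{-1} · (x - mu) = (0.4286, 0.7143).
  (x - mu)^T · [Sigma^{-1} · (x - mu)] = (1)·(0.4286) + (1)·(0.7143) = 1.1429.

Step 4 — take square root: d = √(1.1429) ≈ 1.069.

d(x, mu) = √(1.1429) ≈ 1.069


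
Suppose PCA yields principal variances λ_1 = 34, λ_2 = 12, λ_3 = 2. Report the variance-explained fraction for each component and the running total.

Step 1 — total variance = trace(Sigma) = Σ λ_i = 34 + 12 + 2 = 48.

Step 2 — fraction explained by component i = λ_i / Σ λ:
  PC1: 34/48 = 0.7083
  PC2: 12/48 = 0.25
  PC3: 2/48 = 0.0417

Step 3 — cumulative fraction after k components = (λ_1 + ... + λ_k) / Σ λ:
  k = 1: 34/48 = 0.7083
  k = 2: (34 + 12)/48 = 46/48 = 0.9583
  k = 3: (34 + 12 + 2)/48 = 48/48 = 1

Summary (fraction, with percent):

explained: PC1 0.7083 (70.83%), PC2 0.25 (25%), PC3 0.0417 (4.17%);  cumulative: 0.7083, 0.9583, 1


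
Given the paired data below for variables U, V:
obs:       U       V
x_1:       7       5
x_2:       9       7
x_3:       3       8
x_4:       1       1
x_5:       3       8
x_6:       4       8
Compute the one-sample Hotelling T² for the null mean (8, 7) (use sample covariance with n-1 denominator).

Step 1 — sample mean vector:
  mean(U) = (7 + 9 + 3 + 1 + 3 + 4) / 6 = 27/6 = 4.5
  mean(V) = (5 + 7 + 8 + 1 + 8 + 8) / 6 = 37/6 = 6.1667
  x̄ = (4.5, 6.1667),  deviation x̄ - mu_0 = (4.5, 6.1667) - (8, 7) = (-3.5, -0.8333).

Step 2 — sample covariance matrix, S[i,j] = (1/(n-1)) · Σ_k (x_{k,i} - mean_i) · (x_{k,j} - mean_j), divisor n-1 = 5:
  S[U,U] = ((2.5)·(2.5) + (4.5)·(4.5) + (-1.5)·(-1.5) + (-3.5)·(-3.5) + (-1.5)·(-1.5) + (-0.5)·(-0.5)) / 5 = 43.5/5 = 8.7
  S[U,V] = ((2.5)·(-1.1667) + (4.5)·(0.8333) + (-1.5)·(1.8333) + (-3.5)·(-5.1667) + (-1.5)·(1.8333) + (-0.5)·(1.8333)) / 5 = 12.5/5 = 2.5
  S[V,V] = ((-1.1667)·(-1.1667) + (0.8333)·(0.8333) + (1.8333)·(1.8333) + (-5.1667)·(-5.1667) + (1.8333)·(1.8333) + (1.8333)·(1.8333)) / 5 = 38.8333/5 = 7.7667
  S = [[8.7, 2.5],
 [2.5, 7.7667]].

Step 3 — invert S. det(S) = 8.7·7.7667 - (2.5)² = 61.32.
  S^{-1} = (1/det) · [[d, -b], [-b, a]] = [[0.1267, -0.0408],
 [-0.0408, 0.1419]].

Step 4 — quadratic form (x̄ - mu_0)^T · S^{-1} · (x̄ - mu_0):
  S^{-1} · (x̄ - mu_0) = (-0.4093, 0.0245),
  (x̄ - mu_0)^T · [...] = (-3.5)·(-0.4093) + (-0.8333)·(0.0245) = 1.4123.

Step 5 — scale by n: T² = 6 · 1.4123 = 8.4736.

T² ≈ 8.4736


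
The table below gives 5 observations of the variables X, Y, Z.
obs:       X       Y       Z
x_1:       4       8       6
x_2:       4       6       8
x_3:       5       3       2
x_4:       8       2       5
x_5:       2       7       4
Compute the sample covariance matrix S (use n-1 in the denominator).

Step 1 — column means:
  mean(X) = (4 + 4 + 5 + 8 + 2) / 5 = 23/5 = 4.6
  mean(Y) = (8 + 6 + 3 + 2 + 7) / 5 = 26/5 = 5.2
  mean(Z) = (6 + 8 + 2 + 5 + 4) / 5 = 25/5 = 5

Step 2 — sample covariance S[i,j] = (1/(n-1)) · Σ_k (x_{k,i} - mean_i) · (x_{k,j} - mean_j), with n-1 = 4.
  S[X,X] = ((-0.6)·(-0.6) + (-0.6)·(-0.6) + (0.4)·(0.4) + (3.4)·(3.4) + (-2.6)·(-2.6)) / 4 = 19.2/4 = 4.8
  S[X,Y] = ((-0.6)·(2.8) + (-0.6)·(0.8) + (0.4)·(-2.2) + (3.4)·(-3.2) + (-2.6)·(1.8)) / 4 = -18.6/4 = -4.65
  S[X,Z] = ((-0.6)·(1) + (-0.6)·(3) + (0.4)·(-3) + (3.4)·(0) + (-2.6)·(-1)) / 4 = -1/4 = -0.25
  S[Y,Y] = ((2.8)·(2.8) + (0.8)·(0.8) + (-2.2)·(-2.2) + (-3.2)·(-3.2) + (1.8)·(1.8)) / 4 = 26.8/4 = 6.7
  S[Y,Z] = ((2.8)·(1) + (0.8)·(3) + (-2.2)·(-3) + (-3.2)·(0) + (1.8)·(-1)) / 4 = 10/4 = 2.5
  S[Z,Z] = ((1)·(1) + (3)·(3) + (-3)·(-3) + (0)·(0) + (-1)·(-1)) / 4 = 20/4 = 5

S is symmetric (S[j,i] = S[i,j]). Assembling:

S = [[4.8, -4.65, -0.25],
 [-4.65, 6.7, 2.5],
 [-0.25, 2.5, 5]]


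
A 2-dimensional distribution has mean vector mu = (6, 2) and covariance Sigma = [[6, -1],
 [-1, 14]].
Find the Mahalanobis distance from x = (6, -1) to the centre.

Step 1 — centre the observation: (x - mu) = (0, -3).

Step 2 — invert Sigma. det(Sigma) = 6·14 - (-1)² = 83.
  Sigma^{-1} = (1/det) · [[d, -b], [-b, a]] = [[0.1687, 0.012],
 [0.012, 0.0723]].

Step 3 — form the quadratic (x - mu)^T · Sigma^{-1} · (x - mu):
  Sigma^{-1} · (x - mu) = (-0.0361, -0.2169).
  (x - mu)^T · [Sigma^{-1} · (x - mu)] = (0)·(-0.0361) + (-3)·(-0.2169) = 0.6506.

Step 4 — take square root: d = √(0.6506) ≈ 0.8066.

d(x, mu) = √(0.6506) ≈ 0.8066


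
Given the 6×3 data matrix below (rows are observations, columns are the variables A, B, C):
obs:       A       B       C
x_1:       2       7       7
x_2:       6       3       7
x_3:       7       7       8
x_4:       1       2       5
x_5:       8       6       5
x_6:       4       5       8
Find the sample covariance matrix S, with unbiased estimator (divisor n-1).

Step 1 — column means:
  mean(A) = (2 + 6 + 7 + 1 + 8 + 4) / 6 = 28/6 = 4.6667
  mean(B) = (7 + 3 + 7 + 2 + 6 + 5) / 6 = 30/6 = 5
  mean(C) = (7 + 7 + 8 + 5 + 5 + 8) / 6 = 40/6 = 6.6667

Step 2 — sample covariance S[i,j] = (1/(n-1)) · Σ_k (x_{k,i} - mean_i) · (x_{k,j} - mean_j), with n-1 = 5.
  S[A,A] = ((-2.6667)·(-2.6667) + (1.3333)·(1.3333) + (2.3333)·(2.3333) + (-3.6667)·(-3.6667) + (3.3333)·(3.3333) + (-0.6667)·(-0.6667)) / 5 = 39.3333/5 = 7.8667
  S[A,B] = ((-2.6667)·(2) + (1.3333)·(-2) + (2.3333)·(2) + (-3.6667)·(-3) + (3.3333)·(1) + (-0.6667)·(0)) / 5 = 11/5 = 2.2
  S[A,C] = ((-2.6667)·(0.3333) + (1.3333)·(0.3333) + (2.3333)·(1.3333) + (-3.6667)·(-1.6667) + (3.3333)·(-1.6667) + (-0.6667)·(1.3333)) / 5 = 2.3333/5 = 0.4667
  S[B,B] = ((2)·(2) + (-2)·(-2) + (2)·(2) + (-3)·(-3) + (1)·(1) + (0)·(0)) / 5 = 22/5 = 4.4
  S[B,C] = ((2)·(0.3333) + (-2)·(0.3333) + (2)·(1.3333) + (-3)·(-1.6667) + (1)·(-1.6667) + (0)·(1.3333)) / 5 = 6/5 = 1.2
  S[C,C] = ((0.3333)·(0.3333) + (0.3333)·(0.3333) + (1.3333)·(1.3333) + (-1.6667)·(-1.6667) + (-1.6667)·(-1.6667) + (1.3333)·(1.3333)) / 5 = 9.3333/5 = 1.8667

S is symmetric (S[j,i] = S[i,j]). Assembling:

S = [[7.8667, 2.2, 0.4667],
 [2.2, 4.4, 1.2],
 [0.4667, 1.2, 1.8667]]


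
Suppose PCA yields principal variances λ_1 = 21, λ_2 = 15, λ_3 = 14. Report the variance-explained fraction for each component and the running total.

Step 1 — total variance = trace(Sigma) = Σ λ_i = 21 + 15 + 14 = 50.

Step 2 — fraction explained by component i = λ_i / Σ λ:
  PC1: 21/50 = 0.42
  PC2: 15/50 = 0.3
  PC3: 14/50 = 0.28

Step 3 — cumulative fraction after k components = (λ_1 + ... + λ_k) / Σ λ:
  k = 1: 21/50 = 0.42
  k = 2: (21 + 15)/50 = 36/50 = 0.72
  k = 3: (21 + 15 + 14)/50 = 50/50 = 1

Summary (fraction, with percent):

explained: PC1 0.42 (42%), PC2 0.3 (30%), PC3 0.28 (28%);  cumulative: 0.42, 0.72, 1


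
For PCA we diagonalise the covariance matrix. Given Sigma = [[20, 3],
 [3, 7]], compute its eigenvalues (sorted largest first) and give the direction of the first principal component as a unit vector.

Step 1 — characteristic polynomial of 2×2 Sigma:
  det(Sigma - λI) = λ² - trace · λ + det = 0.
  trace = 20 + 7 = 27, det = 20·7 - (3)² = 131.
Step 2 — discriminant:
  Δ = trace² - 4·det = 729 - 524 = 205.
Step 3 — eigenvalues:
  λ = (trace ± √Δ)/2 = (27 ± 14.3178)/2,
  λ_1 = 20.6589,  λ_2 = 6.3411.

Step 4 — unit eigenvector for λ_1: solve (Sigma - λ_1 I)v = 0. First row:
  (20 - 20.6589)·v_x + (3)·v_y = 0, i.e. (-0.6589)·v_x + (3)·v_y = 0,
  so v ∝ (b, λ_1 - a) = (3, 0.6589) = u.
  ||u|| = √((3)² + (0.6589)²) = √(9.4342) ≈ 3.0715,
  v_1 = u/||u|| ≈ (0.9767, 0.2145) (||v_1|| = 1).

λ_1 = 20.6589,  λ_2 = 6.3411;  v_1 ≈ (0.9767, 0.2145)


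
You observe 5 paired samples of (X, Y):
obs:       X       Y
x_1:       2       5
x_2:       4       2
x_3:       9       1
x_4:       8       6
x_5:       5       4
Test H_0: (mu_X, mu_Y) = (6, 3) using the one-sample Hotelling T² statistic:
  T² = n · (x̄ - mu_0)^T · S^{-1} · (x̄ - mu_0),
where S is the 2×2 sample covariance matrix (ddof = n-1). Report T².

Step 1 — sample mean vector:
  mean(X) = (2 + 4 + 9 + 8 + 5) / 5 = 28/5 = 5.6
  mean(Y) = (5 + 2 + 1 + 6 + 4) / 5 = 18/5 = 3.6
  x̄ = (5.6, 3.6),  deviation x̄ - mu_0 = (5.6, 3.6) - (6, 3) = (-0.4, 0.6).

Step 2 — sample covariance matrix, S[i,j] = (1/(n-1)) · Σ_k (x_{k,i} - mean_i) · (x_{k,j} - mean_j), divisor n-1 = 4:
  S[X,X] = ((-3.6)·(-3.6) + (-1.6)·(-1.6) + (3.4)·(3.4) + (2.4)·(2.4) + (-0.6)·(-0.6)) / 4 = 33.2/4 = 8.3
  S[X,Y] = ((-3.6)·(1.4) + (-1.6)·(-1.6) + (3.4)·(-2.6) + (2.4)·(2.4) + (-0.6)·(0.4)) / 4 = -5.8/4 = -1.45
  S[Y,Y] = ((1.4)·(1.4) + (-1.6)·(-1.6) + (-2.6)·(-2.6) + (2.4)·(2.4) + (0.4)·(0.4)) / 4 = 17.2/4 = 4.3
  S = [[8.3, -1.45],
 [-1.45, 4.3]].

Step 3 — invert S. det(S) = 8.3·4.3 - (-1.45)² = 33.5875.
  S^{-1} = (1/det) · [[d, -b], [-b, a]] = [[0.128, 0.0432],
 [0.0432, 0.2471]].

Step 4 — quadratic form (x̄ - mu_0)^T · S^{-1} · (x̄ - mu_0):
  S^{-1} · (x̄ - mu_0) = (-0.0253, 0.131),
  (x̄ - mu_0)^T · [...] = (-0.4)·(-0.0253) + (0.6)·(0.131) = 0.0887.

Step 5 — scale by n: T² = 5 · 0.0887 = 0.4436.

T² ≈ 0.4436


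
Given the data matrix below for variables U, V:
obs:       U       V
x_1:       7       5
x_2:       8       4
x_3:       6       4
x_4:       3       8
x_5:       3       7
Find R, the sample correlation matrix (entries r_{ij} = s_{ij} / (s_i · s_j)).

Step 1 — column means:
  mean(U) = (7 + 8 + 6 + 3 + 3) / 5 = 27/5 = 5.4
  mean(V) = (5 + 4 + 4 + 8 + 7) / 5 = 28/5 = 5.6

Step 2 — sample variances and covariances s[i,j] = (1/(n-1)) · Σ_k (x_{k,i} - mean_i) · (x_{k,j} - mean_j), with n-1 = 4:
  s[U,U] = ((1.6)·(1.6) + (2.6)·(2.6) + (0.6)·(0.6) + (-2.4)·(-2.4) + (-2.4)·(-2.4)) / 4 = 21.2/4 = 5.3
  s[U,V] = ((1.6)·(-0.6) + (2.6)·(-1.6) + (0.6)·(-1.6) + (-2.4)·(2.4) + (-2.4)·(1.4)) / 4 = -15.2/4 = -3.8
  s[V,V] = ((-0.6)·(-0.6) + (-1.6)·(-1.6) + (-1.6)·(-1.6) + (2.4)·(2.4) + (1.4)·(1.4)) / 4 = 13.2/4 = 3.3
  Sample standard deviations s_i = √(s[i,i]):
  s(U) = √(5.3) = 2.3022
  s(V) = √(3.3) = 1.8166

Step 3 — r_{ij} = s_{ij} / (s_i · s_j):
  r[U,U] = 1 (diagonal).
  r[U,V] = -3.8 / (2.3022 · 1.8166) = -3.8 / 4.1821 = -0.9086
  r[V,V] = 1 (diagonal).

R is symmetric with unit diagonal. Assembling:

R = [[1, -0.9086],
 [-0.9086, 1]]


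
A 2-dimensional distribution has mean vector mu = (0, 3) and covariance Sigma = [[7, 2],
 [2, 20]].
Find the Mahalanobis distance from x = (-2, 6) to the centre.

Step 1 — centre the observation: (x - mu) = (-2, 3).

Step 2 — invert Sigma. det(Sigma) = 7·20 - (2)² = 136.
  Sigma^{-1} = (1/det) · [[d, -b], [-b, a]] = [[0.1471, -0.0147],
 [-0.0147, 0.0515]].

Step 3 — form the quadratic (x - mu)^T · Sigma^{-1} · (x - mu):
  Sigma^{-1} · (x - mu) = (-0.3382, 0.1838).
  (x - mu)^T · [Sigma^{-1} · (x - mu)] = (-2)·(-0.3382) + (3)·(0.1838) = 1.2279.

Step 4 — take square root: d = √(1.2279) ≈ 1.1081.

d(x, mu) = √(1.2279) ≈ 1.1081


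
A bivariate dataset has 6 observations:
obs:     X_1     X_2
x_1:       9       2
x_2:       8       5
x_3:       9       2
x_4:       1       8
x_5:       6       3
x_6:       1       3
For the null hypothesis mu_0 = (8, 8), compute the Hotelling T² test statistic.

Step 1 — sample mean vector:
  mean(X_1) = (9 + 8 + 9 + 1 + 6 + 1) / 6 = 34/6 = 5.6667
  mean(X_2) = (2 + 5 + 2 + 8 + 3 + 3) / 6 = 23/6 = 3.8333
  x̄ = (5.6667, 3.8333),  deviation x̄ - mu_0 = (5.6667, 3.8333) - (8, 8) = (-2.3333, -4.1667).

Step 2 — sample covariance matrix, S[i,j] = (1/(n-1)) · Σ_k (x_{k,i} - mean_i) · (x_{k,j} - mean_j), divisor n-1 = 5:
  S[X_1,X_1] = ((3.3333)·(3.3333) + (2.3333)·(2.3333) + (3.3333)·(3.3333) + (-4.6667)·(-4.6667) + (0.3333)·(0.3333) + (-4.6667)·(-4.6667)) / 5 = 71.3333/5 = 14.2667
  S[X_1,X_2] = ((3.3333)·(-1.8333) + (2.3333)·(1.1667) + (3.3333)·(-1.8333) + (-4.6667)·(4.1667) + (0.3333)·(-0.8333) + (-4.6667)·(-0.8333)) / 5 = -25.3333/5 = -5.0667
  S[X_2,X_2] = ((-1.8333)·(-1.8333) + (1.1667)·(1.1667) + (-1.8333)·(-1.8333) + (4.1667)·(4.1667) + (-0.8333)·(-0.8333) + (-0.8333)·(-0.8333)) / 5 = 26.8333/5 = 5.3667
  S = [[14.2667, -5.0667],
 [-5.0667, 5.3667]].

Step 3 — invert S. det(S) = 14.2667·5.3667 - (-5.0667)² = 50.8933.
  S^{-1} = (1/det) · [[d, -b], [-b, a]] = [[0.1054, 0.0996],
 [0.0996, 0.2803]].

Step 4 — quadratic form (x̄ - mu_0)^T · S^{-1} · (x̄ - mu_0):
  S^{-1} · (x̄ - mu_0) = (-0.6609, -1.4003),
  (x̄ - mu_0)^T · [...] = (-2.3333)·(-0.6609) + (-4.1667)·(-1.4003) = 7.3766.

Step 5 — scale by n: T² = 6 · 7.3766 = 44.2599.

T² ≈ 44.2599


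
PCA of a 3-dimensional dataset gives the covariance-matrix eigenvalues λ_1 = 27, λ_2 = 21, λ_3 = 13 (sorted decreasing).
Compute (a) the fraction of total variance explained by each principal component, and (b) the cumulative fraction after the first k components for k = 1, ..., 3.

Step 1 — total variance = trace(Sigma) = Σ λ_i = 27 + 21 + 13 = 61.

Step 2 — fraction explained by component i = λ_i / Σ λ:
  PC1: 27/61 = 0.4426
  PC2: 21/61 = 0.3443
  PC3: 13/61 = 0.2131

Step 3 — cumulative fraction after k components = (λ_1 + ... + λ_k) / Σ λ:
  k = 1: 27/61 = 0.4426
  k = 2: (27 + 21)/61 = 48/61 = 0.7869
  k = 3: (27 + 21 + 13)/61 = 61/61 = 1

Summary (fraction, with percent):

explained: PC1 0.4426 (44.26%), PC2 0.3443 (34.43%), PC3 0.2131 (21.31%);  cumulative: 0.4426, 0.7869, 1


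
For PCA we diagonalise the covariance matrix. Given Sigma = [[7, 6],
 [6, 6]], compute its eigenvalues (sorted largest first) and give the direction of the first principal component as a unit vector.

Step 1 — characteristic polynomial of 2×2 Sigma:
  det(Sigma - λI) = λ² - trace · λ + det = 0.
  trace = 7 + 6 = 13, det = 7·6 - (6)² = 6.
Step 2 — discriminant:
  Δ = trace² - 4·det = 169 - 24 = 145.
Step 3 — eigenvalues:
  λ = (trace ± √Δ)/2 = (13 ± 12.0416)/2,
  λ_1 = 12.5208,  λ_2 = 0.4792.

Step 4 — unit eigenvector for λ_1: solve (Sigma - λ_1 I)v = 0. First row:
  (7 - 12.5208)·v_x + (6)·v_y = 0, i.e. (-5.5208)·v_x + (6)·v_y = 0,
  so v ∝ (b, λ_1 - a) = (6, 5.5208) = u.
  ||u|| = √((6)² + (5.5208)²) = √(66.4792) ≈ 8.1535,
  v_1 = u/||u|| ≈ (0.7359, 0.6771) (||v_1|| = 1).

λ_1 = 12.5208,  λ_2 = 0.4792;  v_1 ≈ (0.7359, 0.6771)


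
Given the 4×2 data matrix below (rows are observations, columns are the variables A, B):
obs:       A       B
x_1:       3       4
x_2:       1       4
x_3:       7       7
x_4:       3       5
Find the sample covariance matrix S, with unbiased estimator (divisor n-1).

Step 1 — column means:
  mean(A) = (3 + 1 + 7 + 3) / 4 = 14/4 = 3.5
  mean(B) = (4 + 4 + 7 + 5) / 4 = 20/4 = 5

Step 2 — sample covariance S[i,j] = (1/(n-1)) · Σ_k (x_{k,i} - mean_i) · (x_{k,j} - mean_j), with n-1 = 3.
  S[A,A] = ((-0.5)·(-0.5) + (-2.5)·(-2.5) + (3.5)·(3.5) + (-0.5)·(-0.5)) / 3 = 19/3 = 6.3333
  S[A,B] = ((-0.5)·(-1) + (-2.5)·(-1) + (3.5)·(2) + (-0.5)·(0)) / 3 = 10/3 = 3.3333
  S[B,B] = ((-1)·(-1) + (-1)·(-1) + (2)·(2) + (0)·(0)) / 3 = 6/3 = 2

S is symmetric (S[j,i] = S[i,j]). Assembling:

S = [[6.3333, 3.3333],
 [3.3333, 2]]


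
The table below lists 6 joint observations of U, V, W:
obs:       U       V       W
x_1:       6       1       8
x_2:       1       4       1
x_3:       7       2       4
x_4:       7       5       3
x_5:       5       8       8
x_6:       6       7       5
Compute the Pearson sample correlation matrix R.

Step 1 — column means:
  mean(U) = (6 + 1 + 7 + 7 + 5 + 6) / 6 = 32/6 = 5.3333
  mean(V) = (1 + 4 + 2 + 5 + 8 + 7) / 6 = 27/6 = 4.5
  mean(W) = (8 + 1 + 4 + 3 + 8 + 5) / 6 = 29/6 = 4.8333

Step 2 — sample variances and covariances s[i,j] = (1/(n-1)) · Σ_k (x_{k,i} - mean_i) · (x_{k,j} - mean_j), with n-1 = 5:
  s[U,U] = ((0.6667)·(0.6667) + (-4.3333)·(-4.3333) + (1.6667)·(1.6667) + (1.6667)·(1.6667) + (-0.3333)·(-0.3333) + (0.6667)·(0.6667)) / 5 = 25.3333/5 = 5.0667
  s[U,V] = ((0.6667)·(-3.5) + (-4.3333)·(-0.5) + (1.6667)·(-2.5) + (1.6667)·(0.5) + (-0.3333)·(3.5) + (0.6667)·(2.5)) / 5 = -3/5 = -0.6
  s[U,W] = ((0.6667)·(3.1667) + (-4.3333)·(-3.8333) + (1.6667)·(-0.8333) + (1.6667)·(-1.8333) + (-0.3333)·(3.1667) + (0.6667)·(0.1667)) / 5 = 13.3333/5 = 2.6667
  s[V,V] = ((-3.5)·(-3.5) + (-0.5)·(-0.5) + (-2.5)·(-2.5) + (0.5)·(0.5) + (3.5)·(3.5) + (2.5)·(2.5)) / 5 = 37.5/5 = 7.5
  s[V,W] = ((-3.5)·(3.1667) + (-0.5)·(-3.8333) + (-2.5)·(-0.8333) + (0.5)·(-1.8333) + (3.5)·(3.1667) + (2.5)·(0.1667)) / 5 = 3.5/5 = 0.7
  s[W,W] = ((3.1667)·(3.1667) + (-3.8333)·(-3.8333) + (-0.8333)·(-0.8333) + (-1.8333)·(-1.8333) + (3.1667)·(3.1667) + (0.1667)·(0.1667)) / 5 = 38.8333/5 = 7.7667
  Sample standard deviations s_i = √(s[i,i]):
  s(U) = √(5.0667) = 2.2509
  s(V) = √(7.5) = 2.7386
  s(W) = √(7.7667) = 2.7869

Step 3 — r_{ij} = s_{ij} / (s_i · s_j):
  r[U,U] = 1 (diagonal).
  r[U,V] = -0.6 / (2.2509 · 2.7386) = -0.6 / 6.1644 = -0.0973
  r[U,W] = 2.6667 / (2.2509 · 2.7869) = 2.6667 / 6.273 = 0.4251
  r[V,V] = 1 (diagonal).
  r[V,W] = 0.7 / (2.7386 · 2.7869) = 0.7 / 7.6322 = 0.0917
  r[W,W] = 1 (diagonal).

R is symmetric with unit diagonal. Assembling:

R = [[1, -0.0973, 0.4251],
 [-0.0973, 1, 0.0917],
 [0.4251, 0.0917, 1]]


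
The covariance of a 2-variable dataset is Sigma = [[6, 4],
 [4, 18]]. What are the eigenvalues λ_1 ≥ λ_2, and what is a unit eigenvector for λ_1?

Step 1 — characteristic polynomial of 2×2 Sigma:
  det(Sigma - λI) = λ² - trace · λ + det = 0.
  trace = 6 + 18 = 24, det = 6·18 - (4)² = 92.
Step 2 — discriminant:
  Δ = trace² - 4·det = 576 - 368 = 208.
Step 3 — eigenvalues:
  λ = (trace ± √Δ)/2 = (24 ± 14.4222)/2,
  λ_1 = 19.2111,  λ_2 = 4.7889.

Step 4 — unit eigenvector for λ_1: solve (Sigma - λ_1 I)v = 0. First row:
  (6 - 19.2111)·v_x + (4)·v_y = 0, i.e. (-13.2111)·v_x + (4)·v_y = 0,
  so v ∝ (b, λ_1 - a) = (4, 13.2111) = u.
  ||u|| = √((4)² + (13.2111)²) = √(190.5332) ≈ 13.8034,
  v_1 = u/||u|| ≈ (0.2898, 0.9571) (||v_1|| = 1).

λ_1 = 19.2111,  λ_2 = 4.7889;  v_1 ≈ (0.2898, 0.9571)


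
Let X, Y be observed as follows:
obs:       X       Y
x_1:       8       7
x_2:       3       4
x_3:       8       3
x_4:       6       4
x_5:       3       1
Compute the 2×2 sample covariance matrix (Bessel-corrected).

Step 1 — column means:
  mean(X) = (8 + 3 + 8 + 6 + 3) / 5 = 28/5 = 5.6
  mean(Y) = (7 + 4 + 3 + 4 + 1) / 5 = 19/5 = 3.8

Step 2 — sample covariance S[i,j] = (1/(n-1)) · Σ_k (x_{k,i} - mean_i) · (x_{k,j} - mean_j), with n-1 = 4.
  S[X,X] = ((2.4)·(2.4) + (-2.6)·(-2.6) + (2.4)·(2.4) + (0.4)·(0.4) + (-2.6)·(-2.6)) / 4 = 25.2/4 = 6.3
  S[X,Y] = ((2.4)·(3.2) + (-2.6)·(0.2) + (2.4)·(-0.8) + (0.4)·(0.2) + (-2.6)·(-2.8)) / 4 = 12.6/4 = 3.15
  S[Y,Y] = ((3.2)·(3.2) + (0.2)·(0.2) + (-0.8)·(-0.8) + (0.2)·(0.2) + (-2.8)·(-2.8)) / 4 = 18.8/4 = 4.7

S is symmetric (S[j,i] = S[i,j]). Assembling:

S = [[6.3, 3.15],
 [3.15, 4.7]]


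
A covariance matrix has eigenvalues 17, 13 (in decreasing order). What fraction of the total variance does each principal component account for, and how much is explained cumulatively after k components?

Step 1 — total variance = trace(Sigma) = Σ λ_i = 17 + 13 = 30.

Step 2 — fraction explained by component i = λ_i / Σ λ:
  PC1: 17/30 = 0.5667
  PC2: 13/30 = 0.4333

Step 3 — cumulative fraction after k components = (λ_1 + ... + λ_k) / Σ λ:
  k = 1: 17/30 = 0.5667
  k = 2: (17 + 13)/30 = 30/30 = 1

Summary (fraction, with percent):

explained: PC1 0.5667 (56.67%), PC2 0.4333 (43.33%);  cumulative: 0.5667, 1


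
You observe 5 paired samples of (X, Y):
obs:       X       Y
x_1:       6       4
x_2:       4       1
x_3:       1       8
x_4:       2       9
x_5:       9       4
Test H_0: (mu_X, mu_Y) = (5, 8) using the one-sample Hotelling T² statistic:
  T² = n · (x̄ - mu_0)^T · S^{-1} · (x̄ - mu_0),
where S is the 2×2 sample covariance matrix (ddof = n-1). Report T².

Step 1 — sample mean vector:
  mean(X) = (6 + 4 + 1 + 2 + 9) / 5 = 22/5 = 4.4
  mean(Y) = (4 + 1 + 8 + 9 + 4) / 5 = 26/5 = 5.2
  x̄ = (4.4, 5.2),  deviation x̄ - mu_0 = (4.4, 5.2) - (5, 8) = (-0.6, -2.8).

Step 2 — sample covariance matrix, S[i,j] = (1/(n-1)) · Σ_k (x_{k,i} - mean_i) · (x_{k,j} - mean_j), divisor n-1 = 4:
  S[X,X] = ((1.6)·(1.6) + (-0.4)·(-0.4) + (-3.4)·(-3.4) + (-2.4)·(-2.4) + (4.6)·(4.6)) / 4 = 41.2/4 = 10.3
  S[X,Y] = ((1.6)·(-1.2) + (-0.4)·(-4.2) + (-3.4)·(2.8) + (-2.4)·(3.8) + (4.6)·(-1.2)) / 4 = -24.4/4 = -6.1
  S[Y,Y] = ((-1.2)·(-1.2) + (-4.2)·(-4.2) + (2.8)·(2.8) + (3.8)·(3.8) + (-1.2)·(-1.2)) / 4 = 42.8/4 = 10.7
  S = [[10.3, -6.1],
 [-6.1, 10.7]].

Step 3 — invert S. det(S) = 10.3·10.7 - (-6.1)² = 73.
  S^{-1} = (1/det) · [[d, -b], [-b, a]] = [[0.1466, 0.0836],
 [0.0836, 0.1411]].

Step 4 — quadratic form (x̄ - mu_0)^T · S^{-1} · (x̄ - mu_0):
  S^{-1} · (x̄ - mu_0) = (-0.3219, -0.4452),
  (x̄ - mu_0)^T · [...] = (-0.6)·(-0.3219) + (-2.8)·(-0.4452) = 1.4397.

Step 5 — scale by n: T² = 5 · 1.4397 = 7.1986.

T² ≈ 7.1986


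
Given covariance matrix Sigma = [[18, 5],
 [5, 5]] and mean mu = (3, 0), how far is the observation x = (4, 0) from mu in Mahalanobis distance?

Step 1 — centre the observation: (x - mu) = (1, 0).

Step 2 — invert Sigma. det(Sigma) = 18·5 - (5)² = 65.
  Sigma^{-1} = (1/det) · [[d, -b], [-b, a]] = [[0.0769, -0.0769],
 [-0.0769, 0.2769]].

Step 3 — form the quadratic (x - mu)^T · Sigma^{-1} · (x - mu):
  Sigma^{-1} · (x - mu) = (0.0769, -0.0769).
  (x - mu)^T · [Sigma^{-1} · (x - mu)] = (1)·(0.0769) + (0)·(-0.0769) = 0.0769.

Step 4 — take square root: d = √(0.0769) ≈ 0.2774.

d(x, mu) = √(0.0769) ≈ 0.2774


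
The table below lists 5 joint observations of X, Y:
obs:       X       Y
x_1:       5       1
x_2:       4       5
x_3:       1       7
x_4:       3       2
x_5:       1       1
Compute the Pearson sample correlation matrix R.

Step 1 — column means:
  mean(X) = (5 + 4 + 1 + 3 + 1) / 5 = 14/5 = 2.8
  mean(Y) = (1 + 5 + 7 + 2 + 1) / 5 = 16/5 = 3.2

Step 2 — sample variances and covariances s[i,j] = (1/(n-1)) · Σ_k (x_{k,i} - mean_i) · (x_{k,j} - mean_j), with n-1 = 4:
  s[X,X] = ((2.2)·(2.2) + (1.2)·(1.2) + (-1.8)·(-1.8) + (0.2)·(0.2) + (-1.8)·(-1.8)) / 4 = 12.8/4 = 3.2
  s[X,Y] = ((2.2)·(-2.2) + (1.2)·(1.8) + (-1.8)·(3.8) + (0.2)·(-1.2) + (-1.8)·(-2.2)) / 4 = -5.8/4 = -1.45
  s[Y,Y] = ((-2.2)·(-2.2) + (1.8)·(1.8) + (3.8)·(3.8) + (-1.2)·(-1.2) + (-2.2)·(-2.2)) / 4 = 28.8/4 = 7.2
  Sample standard deviations s_i = √(s[i,i]):
  s(X) = √(3.2) = 1.7889
  s(Y) = √(7.2) = 2.6833

Step 3 — r_{ij} = s_{ij} / (s_i · s_j):
  r[X,X] = 1 (diagonal).
  r[X,Y] = -1.45 / (1.7889 · 2.6833) = -1.45 / 4.8 = -0.3021
  r[Y,Y] = 1 (diagonal).

R is symmetric with unit diagonal. Assembling:

R = [[1, -0.3021],
 [-0.3021, 1]]


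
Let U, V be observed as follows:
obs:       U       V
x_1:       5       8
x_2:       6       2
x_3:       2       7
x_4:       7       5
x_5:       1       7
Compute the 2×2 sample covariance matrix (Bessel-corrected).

Step 1 — column means:
  mean(U) = (5 + 6 + 2 + 7 + 1) / 5 = 21/5 = 4.2
  mean(V) = (8 + 2 + 7 + 5 + 7) / 5 = 29/5 = 5.8

Step 2 — sample covariance S[i,j] = (1/(n-1)) · Σ_k (x_{k,i} - mean_i) · (x_{k,j} - mean_j), with n-1 = 4.
  S[U,U] = ((0.8)·(0.8) + (1.8)·(1.8) + (-2.2)·(-2.2) + (2.8)·(2.8) + (-3.2)·(-3.2)) / 4 = 26.8/4 = 6.7
  S[U,V] = ((0.8)·(2.2) + (1.8)·(-3.8) + (-2.2)·(1.2) + (2.8)·(-0.8) + (-3.2)·(1.2)) / 4 = -13.8/4 = -3.45
  S[V,V] = ((2.2)·(2.2) + (-3.8)·(-3.8) + (1.2)·(1.2) + (-0.8)·(-0.8) + (1.2)·(1.2)) / 4 = 22.8/4 = 5.7

S is symmetric (S[j,i] = S[i,j]). Assembling:

S = [[6.7, -3.45],
 [-3.45, 5.7]]


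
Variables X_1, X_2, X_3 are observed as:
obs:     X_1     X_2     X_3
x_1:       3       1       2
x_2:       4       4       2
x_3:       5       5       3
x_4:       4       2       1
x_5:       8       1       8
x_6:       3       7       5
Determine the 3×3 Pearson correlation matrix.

Step 1 — column means:
  mean(X_1) = (3 + 4 + 5 + 4 + 8 + 3) / 6 = 27/6 = 4.5
  mean(X_2) = (1 + 4 + 5 + 2 + 1 + 7) / 6 = 20/6 = 3.3333
  mean(X_3) = (2 + 2 + 3 + 1 + 8 + 5) / 6 = 21/6 = 3.5

Step 2 — sample variances and covariances s[i,j] = (1/(n-1)) · Σ_k (x_{k,i} - mean_i) · (x_{k,j} - mean_j), with n-1 = 5:
  s[X_1,X_1] = ((-1.5)·(-1.5) + (-0.5)·(-0.5) + (0.5)·(0.5) + (-0.5)·(-0.5) + (3.5)·(3.5) + (-1.5)·(-1.5)) / 5 = 17.5/5 = 3.5
  s[X_1,X_2] = ((-1.5)·(-2.3333) + (-0.5)·(0.6667) + (0.5)·(1.6667) + (-0.5)·(-1.3333) + (3.5)·(-2.3333) + (-1.5)·(3.6667)) / 5 = -9/5 = -1.8
  s[X_1,X_3] = ((-1.5)·(-1.5) + (-0.5)·(-1.5) + (0.5)·(-0.5) + (-0.5)·(-2.5) + (3.5)·(4.5) + (-1.5)·(1.5)) / 5 = 17.5/5 = 3.5
  s[X_2,X_2] = ((-2.3333)·(-2.3333) + (0.6667)·(0.6667) + (1.6667)·(1.6667) + (-1.3333)·(-1.3333) + (-2.3333)·(-2.3333) + (3.6667)·(3.6667)) / 5 = 29.3333/5 = 5.8667
  s[X_2,X_3] = ((-2.3333)·(-1.5) + (0.6667)·(-1.5) + (1.6667)·(-0.5) + (-1.3333)·(-2.5) + (-2.3333)·(4.5) + (3.6667)·(1.5)) / 5 = 0/5 = 0
  s[X_3,X_3] = ((-1.5)·(-1.5) + (-1.5)·(-1.5) + (-0.5)·(-0.5) + (-2.5)·(-2.5) + (4.5)·(4.5) + (1.5)·(1.5)) / 5 = 33.5/5 = 6.7
  Sample standard deviations s_i = √(s[i,i]):
  s(X_1) = √(3.5) = 1.8708
  s(X_2) = √(5.8667) = 2.4221
  s(X_3) = √(6.7) = 2.5884

Step 3 — r_{ij} = s_{ij} / (s_i · s_j):
  r[X_1,X_1] = 1 (diagonal).
  r[X_1,X_2] = -1.8 / (1.8708 · 2.4221) = -1.8 / 4.5314 = -0.3972
  r[X_1,X_3] = 3.5 / (1.8708 · 2.5884) = 3.5 / 4.8425 = 0.7228
  r[X_2,X_2] = 1 (diagonal).
  r[X_2,X_3] = 0 / (2.4221 · 2.5884) = 0 / 6.2695 = 0
  r[X_3,X_3] = 1 (diagonal).

R is symmetric with unit diagonal. Assembling:

R = [[1, -0.3972, 0.7228],
 [-0.3972, 1, 0],
 [0.7228, 0, 1]]
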